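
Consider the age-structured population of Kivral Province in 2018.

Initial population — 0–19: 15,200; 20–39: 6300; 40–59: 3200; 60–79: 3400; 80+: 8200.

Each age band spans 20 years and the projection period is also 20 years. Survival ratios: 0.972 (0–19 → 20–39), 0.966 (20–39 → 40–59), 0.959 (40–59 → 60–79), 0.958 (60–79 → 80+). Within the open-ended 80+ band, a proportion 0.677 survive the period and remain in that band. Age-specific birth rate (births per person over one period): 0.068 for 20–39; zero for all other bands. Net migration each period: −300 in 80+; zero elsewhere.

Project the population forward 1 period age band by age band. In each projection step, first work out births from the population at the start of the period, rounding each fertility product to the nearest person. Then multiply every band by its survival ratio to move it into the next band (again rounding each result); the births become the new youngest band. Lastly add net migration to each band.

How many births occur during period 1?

Numbering the bands 1..5 from youngest to oldest:
— Period 1 —
Births: 6300 × 0.068 = 428
Band 2: 15200 × 0.972 = 14774
Band 3: 6300 × 0.966 = 6086
Band 4: 3200 × 0.959 = 3069
Band 5: 3400 × 0.958 + 8200 × 0.677 = 3257 + 5551 = 8808
Net migration: Band 5 − 300 → 8508
End of period: [428, 14774, 6086, 3069, 8508]

428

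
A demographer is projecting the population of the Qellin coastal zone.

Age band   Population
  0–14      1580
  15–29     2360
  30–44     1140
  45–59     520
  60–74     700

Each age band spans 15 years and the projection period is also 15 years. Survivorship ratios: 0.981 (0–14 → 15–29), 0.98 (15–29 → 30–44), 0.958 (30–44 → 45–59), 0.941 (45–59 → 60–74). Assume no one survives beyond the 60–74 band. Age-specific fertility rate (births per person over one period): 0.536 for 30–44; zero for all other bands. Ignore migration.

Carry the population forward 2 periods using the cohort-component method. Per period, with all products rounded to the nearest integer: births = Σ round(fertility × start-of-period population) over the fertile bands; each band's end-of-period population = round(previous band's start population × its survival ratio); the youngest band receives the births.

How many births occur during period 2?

1240

Call the groups 1 to 5, youngest first.
Period 1:
Births: 1140 × 0.536 = 611
Group 2: 1580 × 0.981 = 1550
Group 3: 2360 × 0.98 = 2313
Group 4: 1140 × 0.958 = 1092
Group 5: 520 × 0.941 = 489
Giving 611 / 1550 / 2313 / 1092 / 489.
Period 2:
Births: 2313 × 0.536 = 1240
Group 2: 611 × 0.981 = 599
Group 3: 1550 × 0.98 = 1519
Group 4: 2313 × 0.958 = 2216
Group 5: 1092 × 0.941 = 1028
Giving 1240 / 599 / 1519 / 2216 / 1028.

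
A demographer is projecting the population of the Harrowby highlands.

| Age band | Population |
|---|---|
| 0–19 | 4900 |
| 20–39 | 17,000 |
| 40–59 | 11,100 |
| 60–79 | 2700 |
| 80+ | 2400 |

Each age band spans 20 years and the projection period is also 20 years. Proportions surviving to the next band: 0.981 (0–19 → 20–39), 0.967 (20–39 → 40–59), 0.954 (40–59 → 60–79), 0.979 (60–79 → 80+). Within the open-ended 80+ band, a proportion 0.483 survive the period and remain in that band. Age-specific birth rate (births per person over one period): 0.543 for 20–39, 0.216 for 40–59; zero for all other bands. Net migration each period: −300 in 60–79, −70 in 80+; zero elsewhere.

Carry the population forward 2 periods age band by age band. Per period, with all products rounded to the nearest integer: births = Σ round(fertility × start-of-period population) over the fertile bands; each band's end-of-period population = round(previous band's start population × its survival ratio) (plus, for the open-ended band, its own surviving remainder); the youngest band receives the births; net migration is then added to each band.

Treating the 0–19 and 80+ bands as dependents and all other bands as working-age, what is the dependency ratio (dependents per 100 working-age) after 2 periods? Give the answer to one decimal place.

57.1

Call the groups 1 to 5, youngest first.
After projecting period 1:
Births: 17000 × 0.543 = 9231 ; 11100 × 0.216 = 2398 ⇒ total 11629
Group 2: 4900 × 0.981 = 4807
Group 3: 17000 × 0.967 = 16439
Group 4: 11100 × 0.954 = 10589
Group 5: 2700 × 0.979 + 2400 × 0.483 = 2643 + 1159 = 3802
Net migration: Group 4 − 300 → 10289; Group 5 − 70 → 3732
End of period: [11629, 4807, 16439, 10289, 3732]
After projecting period 2:
Births: 4807 × 0.543 = 2610 ; 16439 × 0.216 = 3551 ⇒ total 6161
Group 2: 11629 × 0.981 = 11408
Group 3: 4807 × 0.967 = 4648
Group 4: 16439 × 0.954 = 15683
Group 5: 10289 × 0.979 + 3732 × 0.483 = 10073 + 1803 = 11876
Net migration: Group 4 − 300 → 15383; Group 5 − 70 → 11806
End of period: [6161, 11408, 4648, 15383, 11806]
Dependents (band 0–19 + band 80+) = 6161 + 11806 = 17967; working-age = 31439; ratio = 17967/31439 × 100 = 57.1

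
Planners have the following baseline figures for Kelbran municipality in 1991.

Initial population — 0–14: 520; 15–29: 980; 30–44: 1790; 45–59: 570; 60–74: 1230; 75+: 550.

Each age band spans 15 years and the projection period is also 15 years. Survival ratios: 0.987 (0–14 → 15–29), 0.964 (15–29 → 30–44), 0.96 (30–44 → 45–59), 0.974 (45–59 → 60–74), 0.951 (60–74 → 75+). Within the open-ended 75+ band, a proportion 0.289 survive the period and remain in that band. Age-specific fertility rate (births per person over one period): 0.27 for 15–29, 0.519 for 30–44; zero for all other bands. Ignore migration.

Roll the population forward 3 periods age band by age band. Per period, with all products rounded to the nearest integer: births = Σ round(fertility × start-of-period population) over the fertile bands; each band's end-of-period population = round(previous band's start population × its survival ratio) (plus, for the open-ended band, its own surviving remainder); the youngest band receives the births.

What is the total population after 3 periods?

5545

— Period 1 —
Births: 980 × 0.27 = 265  |  1790 × 0.519 = 929 → 1194
15–29: 520 × 0.987 = 513
30–44: 980 × 0.964 = 945
45–59: 1790 × 0.96 = 1718
60–74: 570 × 0.974 = 555
75+: 1230 × 0.951 + 550 × 0.289 = 1170 + 159 = 1329
End of period: [1194, 513, 945, 1718, 555, 1329]
— Period 2 —
Births: 513 × 0.27 = 139  |  945 × 0.519 = 490 → 629
15–29: 1194 × 0.987 = 1178
30–44: 513 × 0.964 = 495
45–59: 945 × 0.96 = 907
60–74: 1718 × 0.974 = 1673
75+: 555 × 0.951 + 1329 × 0.289 = 528 + 384 = 912
End of period: [629, 1178, 495, 907, 1673, 912]
— Period 3 —
Births: 1178 × 0.27 = 318  |  495 × 0.519 = 257 → 575
15–29: 629 × 0.987 = 621
30–44: 1178 × 0.964 = 1136
45–59: 495 × 0.96 = 475
60–74: 907 × 0.974 = 883
75+: 1673 × 0.951 + 912 × 0.289 = 1591 + 264 = 1855
End of period: [575, 621, 1136, 475, 883, 1855]
Total after period 3: 575 + 621 + 1136 + 475 + 883 + 1855 = 5545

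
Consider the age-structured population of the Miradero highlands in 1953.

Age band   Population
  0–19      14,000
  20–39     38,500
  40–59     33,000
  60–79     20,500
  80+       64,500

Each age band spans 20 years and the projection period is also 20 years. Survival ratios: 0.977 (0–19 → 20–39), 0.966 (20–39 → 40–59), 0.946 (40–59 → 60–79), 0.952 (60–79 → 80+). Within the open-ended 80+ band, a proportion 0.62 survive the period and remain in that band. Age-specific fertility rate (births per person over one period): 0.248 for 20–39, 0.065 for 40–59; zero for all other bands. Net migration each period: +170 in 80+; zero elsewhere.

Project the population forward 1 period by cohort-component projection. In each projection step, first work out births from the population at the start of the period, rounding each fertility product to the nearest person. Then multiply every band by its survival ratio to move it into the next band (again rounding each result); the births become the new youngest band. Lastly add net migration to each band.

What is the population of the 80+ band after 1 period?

Period 1:
Births: 38500 * 0.248 = 9548 ; 33000 * 0.065 = 2145 — total 11693
20–39: 14000 * 0.977 = 13678
40–59: 38500 * 0.966 = 37191
60–79: 33000 * 0.946 = 31218
80+: 20500 * 0.952 + 64500 * 0.62 = 19516 + 39990 = 59506
Net migration: 80+ + 170 → 59676
→ [11693, 13678, 37191, 31218, 59676]

59676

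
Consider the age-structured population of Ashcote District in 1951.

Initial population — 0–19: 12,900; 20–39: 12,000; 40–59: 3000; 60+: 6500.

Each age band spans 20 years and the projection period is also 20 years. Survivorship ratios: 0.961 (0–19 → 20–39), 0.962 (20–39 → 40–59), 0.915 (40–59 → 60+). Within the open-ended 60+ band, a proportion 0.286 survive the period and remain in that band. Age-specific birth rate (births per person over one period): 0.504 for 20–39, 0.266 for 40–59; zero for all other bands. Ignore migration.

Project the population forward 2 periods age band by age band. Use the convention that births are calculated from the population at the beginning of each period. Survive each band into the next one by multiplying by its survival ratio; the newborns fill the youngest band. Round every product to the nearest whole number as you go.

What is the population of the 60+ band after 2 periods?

Numbering the groups 1..4 from youngest to oldest:
— Period 1 —
Births: 12000 × 0.504 = 6048  |  3000 × 0.266 = 798 ⇒ total 6846
Group 2: 12900 × 0.961 = 12397
Group 3: 12000 × 0.962 = 11544
Group 4: 3000 × 0.915 + 6500 × 0.286 = 2745 + 1859 = 4604
Population now: 0–19=6846, 20–39=12397, 40–59=11544, 60+=4604
— Period 2 —
Births: 12397 × 0.504 = 6248  |  11544 × 0.266 = 3071 ⇒ total 9319
Group 2: 6846 × 0.961 = 6579
Group 3: 12397 × 0.962 = 11926
Group 4: 11544 × 0.915 + 4604 × 0.286 = 10563 + 1317 = 11880
Population now: 0–19=9319, 20–39=6579, 40–59=11926, 60+=11880

11880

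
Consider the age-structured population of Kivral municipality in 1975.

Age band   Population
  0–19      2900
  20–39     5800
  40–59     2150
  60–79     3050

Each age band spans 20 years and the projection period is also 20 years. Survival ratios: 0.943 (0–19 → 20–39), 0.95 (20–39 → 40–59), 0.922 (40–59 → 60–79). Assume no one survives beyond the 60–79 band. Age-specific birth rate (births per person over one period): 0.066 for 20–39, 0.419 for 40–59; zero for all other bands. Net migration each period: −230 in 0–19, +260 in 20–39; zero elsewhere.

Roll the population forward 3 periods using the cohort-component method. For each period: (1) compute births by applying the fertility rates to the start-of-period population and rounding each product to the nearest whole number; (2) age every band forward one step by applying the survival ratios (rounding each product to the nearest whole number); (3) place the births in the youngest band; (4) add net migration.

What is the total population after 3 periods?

— Period 1 —
Births: 5800 * 0.066 = 383 ; 2150 * 0.419 = 901 → 1284
20–39: 2900 * 0.943 = 2735
40–59: 5800 * 0.95 = 5510
60–79: 2150 * 0.922 = 1982
Net migration: 0–19 − 230 → 1054; 20–39 + 260 → 2995
End of period: [1054, 2995, 5510, 1982]
— Period 2 —
Births: 2995 * 0.066 = 198 ; 5510 * 0.419 = 2309 → 2507
20–39: 1054 * 0.943 = 994
40–59: 2995 * 0.95 = 2845
60–79: 5510 * 0.922 = 5080
Net migration: 0–19 − 230 → 2277; 20–39 + 260 → 1254
End of period: [2277, 1254, 2845, 5080]
— Period 3 —
Births: 1254 * 0.066 = 83 ; 2845 * 0.419 = 1192 → 1275
20–39: 2277 * 0.943 = 2147
40–59: 1254 * 0.95 = 1191
60–79: 2845 * 0.922 = 2623
Net migration: 0–19 − 230 → 1045; 20–39 + 260 → 2407
End of period: [1045, 2407, 1191, 2623]
Total after period 3: 1045 + 2407 + 1191 + 2623 = 7266

7266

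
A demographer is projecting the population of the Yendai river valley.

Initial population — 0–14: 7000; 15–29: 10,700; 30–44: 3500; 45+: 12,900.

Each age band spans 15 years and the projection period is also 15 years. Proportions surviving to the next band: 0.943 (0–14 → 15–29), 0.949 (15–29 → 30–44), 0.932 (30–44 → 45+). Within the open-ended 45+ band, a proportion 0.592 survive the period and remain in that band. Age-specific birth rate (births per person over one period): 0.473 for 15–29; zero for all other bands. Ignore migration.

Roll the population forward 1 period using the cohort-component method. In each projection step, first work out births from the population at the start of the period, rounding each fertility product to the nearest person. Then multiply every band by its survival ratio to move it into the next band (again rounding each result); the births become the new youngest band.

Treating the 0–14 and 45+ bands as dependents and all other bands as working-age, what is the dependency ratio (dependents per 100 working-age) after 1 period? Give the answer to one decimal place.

95.3

(Bands numbered youngest = 1 to oldest = 4.)
Period 1.
Births: 10700 × 0.473 = 5061
Band 2: 7000 × 0.943 = 6601
Band 3: 10700 × 0.949 = 10154
Band 4: 3500 × 0.932 + 12900 × 0.592 = 3262 + 7637 = 10899
Giving 5061 / 6601 / 10154 / 10899.
Dependents (band 0–14 + band 45+) = 5061 + 10899 = 15960; working-age = 16755; ratio = 15960/16755 × 100 = 95.3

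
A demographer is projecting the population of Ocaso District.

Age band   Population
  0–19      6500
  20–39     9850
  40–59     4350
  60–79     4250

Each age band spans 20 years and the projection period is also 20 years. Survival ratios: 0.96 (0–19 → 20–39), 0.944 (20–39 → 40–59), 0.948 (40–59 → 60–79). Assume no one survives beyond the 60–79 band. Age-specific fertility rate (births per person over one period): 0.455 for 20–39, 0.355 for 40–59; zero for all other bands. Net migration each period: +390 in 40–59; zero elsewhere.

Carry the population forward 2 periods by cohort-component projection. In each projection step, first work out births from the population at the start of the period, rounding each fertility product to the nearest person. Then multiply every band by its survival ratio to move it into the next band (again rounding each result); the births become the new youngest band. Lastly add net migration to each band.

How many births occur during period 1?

Let band 1 be 0–19 through band 4 = 60–79.
Period 1:
Births: 9850 × 0.455 = 4482  |  4350 × 0.355 = 1544 ⇒ total 6026
Band 2: 6500 × 0.96 = 6240
Band 3: 9850 × 0.944 = 9298
Band 4: 4350 × 0.948 = 4124
Net migration: Band 3 + 390 → 9688
End of period: [6026, 6240, 9688, 4124]

6026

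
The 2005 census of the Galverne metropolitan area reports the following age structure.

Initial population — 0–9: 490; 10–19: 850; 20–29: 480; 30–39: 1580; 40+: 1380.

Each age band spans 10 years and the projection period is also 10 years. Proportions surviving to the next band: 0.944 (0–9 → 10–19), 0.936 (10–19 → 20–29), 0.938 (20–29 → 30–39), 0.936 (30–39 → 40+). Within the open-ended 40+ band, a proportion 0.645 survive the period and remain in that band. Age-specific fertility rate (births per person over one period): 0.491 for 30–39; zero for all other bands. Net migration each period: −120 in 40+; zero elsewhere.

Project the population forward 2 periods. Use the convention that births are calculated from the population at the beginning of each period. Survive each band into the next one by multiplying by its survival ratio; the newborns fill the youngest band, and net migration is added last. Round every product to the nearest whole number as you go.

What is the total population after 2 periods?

3886

— Period 1 —
Births: 1580 × 0.491 = 776
10–19: 490 × 0.944 = 463
20–29: 850 × 0.936 = 796
30–39: 480 × 0.938 = 450
40+: 1580 × 0.936 + 1380 × 0.645 = 1479 + 890 = 2369
Net migration: 40+ − 120 → 2249
End of period: [776, 463, 796, 450, 2249]
— Period 2 —
Births: 450 × 0.491 = 221
10–19: 776 × 0.944 = 733
20–29: 463 × 0.936 = 433
30–39: 796 × 0.938 = 747
40+: 450 × 0.936 + 2249 × 0.645 = 421 + 1451 = 1872
Net migration: 40+ − 120 → 1752
End of period: [221, 733, 433, 747, 1752]
Total after period 2: 221 + 733 + 433 + 747 + 1752 = 3886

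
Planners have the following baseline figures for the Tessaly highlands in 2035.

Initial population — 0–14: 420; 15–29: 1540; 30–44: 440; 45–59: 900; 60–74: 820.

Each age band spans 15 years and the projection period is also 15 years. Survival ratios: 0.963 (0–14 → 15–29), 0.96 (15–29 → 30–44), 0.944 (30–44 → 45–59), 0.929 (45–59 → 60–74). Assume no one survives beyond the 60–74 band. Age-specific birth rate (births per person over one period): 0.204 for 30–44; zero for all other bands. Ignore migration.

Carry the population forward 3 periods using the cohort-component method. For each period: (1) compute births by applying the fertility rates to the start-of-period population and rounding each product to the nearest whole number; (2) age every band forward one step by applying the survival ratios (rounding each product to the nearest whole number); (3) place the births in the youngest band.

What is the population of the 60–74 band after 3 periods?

[period 1]
Births: 440 × 0.204 = 90
15–29: 420 × 0.963 = 404
30–44: 1540 × 0.96 = 1478
45–59: 440 × 0.944 = 415
60–74: 900 × 0.929 = 836
Population now: 0–14=90, 15–29=404, 30–44=1478, 45–59=415, 60–74=836
[period 2]
Births: 1478 × 0.204 = 302
15–29: 90 × 0.963 = 87
30–44: 404 × 0.96 = 388
45–59: 1478 × 0.944 = 1395
60–74: 415 × 0.929 = 386
Population now: 0–14=302, 15–29=87, 30–44=388, 45–59=1395, 60–74=386
[period 3]
Births: 388 × 0.204 = 79
15–29: 302 × 0.963 = 291
30–44: 87 × 0.96 = 84
45–59: 388 × 0.944 = 366
60–74: 1395 × 0.929 = 1296
Population now: 0–14=79, 15–29=291, 30–44=84, 45–59=366, 60–74=1296

1296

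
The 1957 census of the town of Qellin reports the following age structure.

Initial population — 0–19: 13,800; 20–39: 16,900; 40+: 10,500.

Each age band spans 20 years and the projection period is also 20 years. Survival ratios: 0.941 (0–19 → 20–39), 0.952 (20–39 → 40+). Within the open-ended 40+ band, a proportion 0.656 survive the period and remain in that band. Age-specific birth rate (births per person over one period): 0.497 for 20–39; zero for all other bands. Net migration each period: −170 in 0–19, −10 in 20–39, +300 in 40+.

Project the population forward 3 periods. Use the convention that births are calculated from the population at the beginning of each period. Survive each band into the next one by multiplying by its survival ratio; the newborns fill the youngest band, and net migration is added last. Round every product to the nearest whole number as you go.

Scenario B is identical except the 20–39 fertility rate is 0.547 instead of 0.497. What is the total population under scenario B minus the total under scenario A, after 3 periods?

Let band 1 be 0–19 through band 3 = 40+.
Period 1.
Births: 16900 × 0.497 = 8399
Band 2: 13800 × 0.941 = 12986
Band 3: 16900 × 0.952 + 10500 × 0.656 = 16089 + 6888 = 22977
Net migration: Band 1 − 170 → 8229; Band 2 − 10 → 12976; Band 3 + 300 → 23277
Population now: 0–19=8229, 20–39=12976, 40+=23277
Period 2.
Births: 12976 × 0.497 = 6449
Band 2: 8229 × 0.941 = 7743
Band 3: 12976 × 0.952 + 23277 × 0.656 = 12353 + 15270 = 27623
Net migration: Band 1 − 170 → 6279; Band 2 − 10 → 7733; Band 3 + 300 → 27923
Population now: 0–19=6279, 20–39=7733, 40+=27923
Period 3.
Births: 7733 × 0.497 = 3843
Band 2: 6279 × 0.941 = 5909
Band 3: 7733 × 0.952 + 27923 × 0.656 = 7362 + 18317 = 25679
Net migration: Band 1 − 170 → 3673; Band 2 − 10 → 5899; Band 3 + 300 → 25979
Population now: 0–19=3673, 20–39=5899, 40+=25979
Scenario A total after 3 periods: 35551
Scenario B projection —
Period 1.
Births: 16900 × 0.547 = 9244
Band 2: 13800 × 0.941 = 12986
Band 3: 16900 × 0.952 + 10500 × 0.656 = 16089 + 6888 = 22977
Net migration: Band 1 − 170 → 9074; Band 2 − 10 → 12976; Band 3 + 300 → 23277
Population now: 0–19=9074, 20–39=12976, 40+=23277
Period 2.
Births: 12976 × 0.547 = 7098
Band 2: 9074 × 0.941 = 8539
Band 3: 12976 × 0.952 + 23277 × 0.656 = 12353 + 15270 = 27623
Net migration: Band 1 − 170 → 6928; Band 2 − 10 → 8529; Band 3 + 300 → 27923
Population now: 0–19=6928, 20–39=8529, 40+=27923
Period 3.
Births: 8529 × 0.547 = 4665
Band 2: 6928 × 0.941 = 6519
Band 3: 8529 × 0.952 + 27923 × 0.656 = 8120 + 18317 = 26437
Net migration: Band 1 − 170 → 4495; Band 2 − 10 → 6509; Band 3 + 300 → 26737
Population now: 0–19=4495, 20–39=6509, 40+=26737
Scenario B total after 3 periods: 37741
Difference B − A = 37741 − 35551 = 2190

2190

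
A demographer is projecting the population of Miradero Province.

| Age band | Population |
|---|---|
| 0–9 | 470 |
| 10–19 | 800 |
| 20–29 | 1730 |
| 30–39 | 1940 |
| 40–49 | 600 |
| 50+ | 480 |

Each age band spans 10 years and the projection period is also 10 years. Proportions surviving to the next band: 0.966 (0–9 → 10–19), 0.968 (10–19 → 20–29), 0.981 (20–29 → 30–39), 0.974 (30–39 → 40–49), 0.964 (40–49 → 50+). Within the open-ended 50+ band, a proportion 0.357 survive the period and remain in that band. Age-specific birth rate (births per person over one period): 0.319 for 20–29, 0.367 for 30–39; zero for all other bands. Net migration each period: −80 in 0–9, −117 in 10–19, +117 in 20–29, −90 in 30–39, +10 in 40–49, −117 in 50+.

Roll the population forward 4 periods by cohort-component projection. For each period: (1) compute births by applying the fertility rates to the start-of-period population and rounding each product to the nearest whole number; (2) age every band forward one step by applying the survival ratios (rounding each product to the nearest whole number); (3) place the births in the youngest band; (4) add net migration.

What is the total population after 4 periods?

4090

— Period 1 —
Births: 1730 × 0.319 = 552 ; 1940 × 0.367 = 712 → 1264
10–19: 470 × 0.966 = 454
20–29: 800 × 0.968 = 774
30–39: 1730 × 0.981 = 1697
40–49: 1940 × 0.974 = 1890
50+: 600 × 0.964 + 480 × 0.357 = 578 + 171 = 749
Net migration: 0–9 − 80 → 1184; 10–19 − 117 → 337; 20–29 + 117 → 891; 30–39 − 90 → 1607; 40–49 + 10 → 1900; 50+ − 117 → 632
Population now: 0–9=1184, 10–19=337, 20–29=891, 30–39=1607, 40–49=1900, 50+=632
— Period 2 —
Births: 891 × 0.319 = 284 ; 1607 × 0.367 = 590 → 874
10–19: 1184 × 0.966 = 1144
20–29: 337 × 0.968 = 326
30–39: 891 × 0.981 = 874
40–49: 1607 × 0.974 = 1565
50+: 1900 × 0.964 + 632 × 0.357 = 1832 + 226 = 2058
Net migration: 0–9 − 80 → 794; 10–19 − 117 → 1027; 20–29 + 117 → 443; 30–39 − 90 → 784; 40–49 + 10 → 1575; 50+ − 117 → 1941
Population now: 0–9=794, 10–19=1027, 20–29=443, 30–39=784, 40–49=1575, 50+=1941
— Period 3 —
Births: 443 × 0.319 = 141 ; 784 × 0.367 = 288 → 429
10–19: 794 × 0.966 = 767
20–29: 1027 × 0.968 = 994
30–39: 443 × 0.981 = 435
40–49: 784 × 0.974 = 764
50+: 1575 × 0.964 + 1941 × 0.357 = 1518 + 693 = 2211
Net migration: 0–9 − 80 → 349; 10–19 − 117 → 650; 20–29 + 117 → 1111; 30–39 − 90 → 345; 40–49 + 10 → 774; 50+ − 117 → 2094
Population now: 0–9=349, 10–19=650, 20–29=1111, 30–39=345, 40–49=774, 50+=2094
— Period 4 —
Births: 1111 × 0.319 = 354 ; 345 × 0.367 = 127 → 481
10–19: 349 × 0.966 = 337
20–29: 650 × 0.968 = 629
30–39: 1111 × 0.981 = 1090
40–49: 345 × 0.974 = 336
50+: 774 × 0.964 + 2094 × 0.357 = 746 + 748 = 1494
Net migration: 0–9 − 80 → 401; 10–19 − 117 → 220; 20–29 + 117 → 746; 30–39 − 90 → 1000; 40–49 + 10 → 346; 50+ − 117 → 1377
Population now: 0–9=401, 10–19=220, 20–29=746, 30–39=1000, 40–49=346, 50+=1377
Total after period 4: 401 + 220 + 746 + 1000 + 346 + 1377 = 4090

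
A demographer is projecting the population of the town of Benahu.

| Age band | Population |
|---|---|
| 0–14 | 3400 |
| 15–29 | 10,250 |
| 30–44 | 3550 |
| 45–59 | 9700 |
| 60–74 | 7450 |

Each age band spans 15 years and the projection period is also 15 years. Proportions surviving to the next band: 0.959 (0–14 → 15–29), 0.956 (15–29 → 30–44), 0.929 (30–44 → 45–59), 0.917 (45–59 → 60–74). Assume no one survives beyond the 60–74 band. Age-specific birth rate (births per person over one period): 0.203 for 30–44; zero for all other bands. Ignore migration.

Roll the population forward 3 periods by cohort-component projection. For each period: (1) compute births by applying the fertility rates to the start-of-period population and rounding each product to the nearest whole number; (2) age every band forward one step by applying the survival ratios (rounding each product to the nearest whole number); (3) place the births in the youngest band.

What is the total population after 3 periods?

14445

(Bands numbered youngest = 1 to oldest = 5.)
— Period 1 —
Births: 3550 × 0.203 = 721
Band 2: 3400 × 0.959 = 3261
Band 3: 10250 × 0.956 = 9799
Band 4: 3550 × 0.929 = 3298
Band 5: 9700 × 0.917 = 8895
Population now: 0–14=721, 15–29=3261, 30–44=9799, 45–59=3298, 60–74=8895
— Period 2 —
Births: 9799 × 0.203 = 1989
Band 2: 721 × 0.959 = 691
Band 3: 3261 × 0.956 = 3118
Band 4: 9799 × 0.929 = 9103
Band 5: 3298 × 0.917 = 3024
Population now: 0–14=1989, 15–29=691, 30–44=3118, 45–59=9103, 60–74=3024
— Period 3 —
Births: 3118 × 0.203 = 633
Band 2: 1989 × 0.959 = 1907
Band 3: 691 × 0.956 = 661
Band 4: 3118 × 0.929 = 2897
Band 5: 9103 × 0.917 = 8347
Population now: 0–14=633, 15–29=1907, 30–44=661, 45–59=2897, 60–74=8347
Total after period 3: 633 + 1907 + 661 + 2897 + 8347 = 14445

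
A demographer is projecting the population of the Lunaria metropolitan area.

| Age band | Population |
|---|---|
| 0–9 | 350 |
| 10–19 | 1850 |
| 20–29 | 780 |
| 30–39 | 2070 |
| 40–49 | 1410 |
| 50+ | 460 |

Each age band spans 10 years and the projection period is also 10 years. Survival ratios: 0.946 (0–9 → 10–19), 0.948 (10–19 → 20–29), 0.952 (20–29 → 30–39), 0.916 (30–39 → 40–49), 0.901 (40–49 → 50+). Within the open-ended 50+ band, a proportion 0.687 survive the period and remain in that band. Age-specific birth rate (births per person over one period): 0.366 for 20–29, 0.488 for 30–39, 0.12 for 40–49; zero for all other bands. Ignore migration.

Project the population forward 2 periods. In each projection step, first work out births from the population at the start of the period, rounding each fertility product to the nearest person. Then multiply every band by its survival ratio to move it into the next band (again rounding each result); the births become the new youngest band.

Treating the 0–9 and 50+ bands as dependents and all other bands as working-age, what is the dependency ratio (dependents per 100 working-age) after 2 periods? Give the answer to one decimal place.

[period 1]
Births: 780 × 0.366 = 285  |  2070 × 0.488 = 1010  |  1410 × 0.12 = 169 ⇒ total 1464
10–19: 350 × 0.946 = 331
20–29: 1850 × 0.948 = 1754
30–39: 780 × 0.952 = 743
40–49: 2070 × 0.916 = 1896
50+: 1410 × 0.901 + 460 × 0.687 = 1270 + 316 = 1586
→ [1464, 331, 1754, 743, 1896, 1586]
[period 2]
Births: 1754 × 0.366 = 642  |  743 × 0.488 = 363  |  1896 × 0.12 = 228 ⇒ total 1233
10–19: 1464 × 0.946 = 1385
20–29: 331 × 0.948 = 314
30–39: 1754 × 0.952 = 1670
40–49: 743 × 0.916 = 681
50+: 1896 × 0.901 + 1586 × 0.687 = 1708 + 1090 = 2798
→ [1233, 1385, 314, 1670, 681, 2798]
Dependents (band 0–9 + band 50+) = 1233 + 2798 = 4031; working-age = 4050; ratio = 4031/4050 × 100 = 99.5

99.5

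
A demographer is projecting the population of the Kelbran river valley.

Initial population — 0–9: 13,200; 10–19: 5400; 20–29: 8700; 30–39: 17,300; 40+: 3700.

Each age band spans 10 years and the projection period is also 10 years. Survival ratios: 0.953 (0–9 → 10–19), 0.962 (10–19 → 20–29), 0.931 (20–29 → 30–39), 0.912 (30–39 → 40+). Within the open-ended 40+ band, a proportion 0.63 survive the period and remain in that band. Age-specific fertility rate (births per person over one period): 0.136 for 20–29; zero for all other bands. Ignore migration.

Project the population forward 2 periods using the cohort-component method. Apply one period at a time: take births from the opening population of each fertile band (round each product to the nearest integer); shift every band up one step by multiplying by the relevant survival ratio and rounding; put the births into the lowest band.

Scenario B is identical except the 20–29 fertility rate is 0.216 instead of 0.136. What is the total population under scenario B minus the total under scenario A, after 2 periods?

1079

After projecting period 1:
Births: 8700 × 0.136 = 1183
10–19: 13200 × 0.953 = 12580
20–29: 5400 × 0.962 = 5195
30–39: 8700 × 0.931 = 8100
40+: 17300 × 0.912 + 3700 × 0.63 = 15778 + 2331 = 18109
→ [1183, 12580, 5195, 8100, 18109]
After projecting period 2:
Births: 5195 × 0.136 = 707
10–19: 1183 × 0.953 = 1127
20–29: 12580 × 0.962 = 12102
30–39: 5195 × 0.931 = 4837
40+: 8100 × 0.912 + 18109 × 0.63 = 7387 + 11409 = 18796
→ [707, 1127, 12102, 4837, 18796]
Scenario A total after 2 periods: 37569
Scenario B projection —
After projecting period 1:
Births: 8700 × 0.216 = 1879
10–19: 13200 × 0.953 = 12580
20–29: 5400 × 0.962 = 5195
30–39: 8700 × 0.931 = 8100
40+: 17300 × 0.912 + 3700 × 0.63 = 15778 + 2331 = 18109
→ [1879, 12580, 5195, 8100, 18109]
After projecting period 2:
Births: 5195 × 0.216 = 1122
10–19: 1879 × 0.953 = 1791
20–29: 12580 × 0.962 = 12102
30–39: 5195 × 0.931 = 4837
40+: 8100 × 0.912 + 18109 × 0.63 = 7387 + 11409 = 18796
→ [1122, 1791, 12102, 4837, 18796]
Scenario B total after 2 periods: 38648
Difference B − A = 38648 − 37569 = 1079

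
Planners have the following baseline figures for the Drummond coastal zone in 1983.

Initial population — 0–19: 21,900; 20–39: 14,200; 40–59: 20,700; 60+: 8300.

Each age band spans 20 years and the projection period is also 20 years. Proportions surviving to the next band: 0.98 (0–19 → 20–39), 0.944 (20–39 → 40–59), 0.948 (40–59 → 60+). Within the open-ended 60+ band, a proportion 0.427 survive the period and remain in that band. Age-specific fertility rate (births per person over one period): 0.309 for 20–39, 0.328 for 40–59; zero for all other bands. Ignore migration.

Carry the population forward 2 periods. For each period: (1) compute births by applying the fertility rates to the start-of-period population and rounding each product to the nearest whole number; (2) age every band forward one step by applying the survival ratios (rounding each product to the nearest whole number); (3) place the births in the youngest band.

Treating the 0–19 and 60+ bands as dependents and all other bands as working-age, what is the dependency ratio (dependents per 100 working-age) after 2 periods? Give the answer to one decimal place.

107.7

Numbering the bands 1..4 from youngest to oldest:
After projecting period 1:
Births: 14200 * 0.309 = 4388 ; 20700 * 0.328 = 6790 → 11178
Band 2: 21900 * 0.98 = 21462
Band 3: 14200 * 0.944 = 13405
Band 4: 20700 * 0.948 + 8300 * 0.427 = 19624 + 3544 = 23168
→ [11178, 21462, 13405, 23168]
After projecting period 2:
Births: 21462 * 0.309 = 6632 ; 13405 * 0.328 = 4397 → 11029
Band 2: 11178 * 0.98 = 10954
Band 3: 21462 * 0.944 = 20260
Band 4: 13405 * 0.948 + 23168 * 0.427 = 12708 + 9893 = 22601
→ [11029, 10954, 20260, 22601]
Dependents (band 0–19 + band 60+) = 11029 + 22601 = 33630; working-age = 31214; ratio = 33630/31214 × 100 = 107.7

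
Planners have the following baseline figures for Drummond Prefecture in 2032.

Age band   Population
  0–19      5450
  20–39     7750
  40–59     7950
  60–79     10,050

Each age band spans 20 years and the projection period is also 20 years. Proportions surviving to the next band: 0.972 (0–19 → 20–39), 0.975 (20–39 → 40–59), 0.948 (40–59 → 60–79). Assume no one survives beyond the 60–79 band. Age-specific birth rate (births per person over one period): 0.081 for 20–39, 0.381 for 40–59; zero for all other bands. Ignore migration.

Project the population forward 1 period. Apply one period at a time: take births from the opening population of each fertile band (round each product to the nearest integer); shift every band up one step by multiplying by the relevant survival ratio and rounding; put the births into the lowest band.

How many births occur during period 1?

3657

— Period 1 —
Births: 7750 * 0.081 = 628  |  7950 * 0.381 = 3029 — total 3657
20–39: 5450 * 0.972 = 5297
40–59: 7750 * 0.975 = 7556
60–79: 7950 * 0.948 = 7537
Giving 3657 / 5297 / 7556 / 7537.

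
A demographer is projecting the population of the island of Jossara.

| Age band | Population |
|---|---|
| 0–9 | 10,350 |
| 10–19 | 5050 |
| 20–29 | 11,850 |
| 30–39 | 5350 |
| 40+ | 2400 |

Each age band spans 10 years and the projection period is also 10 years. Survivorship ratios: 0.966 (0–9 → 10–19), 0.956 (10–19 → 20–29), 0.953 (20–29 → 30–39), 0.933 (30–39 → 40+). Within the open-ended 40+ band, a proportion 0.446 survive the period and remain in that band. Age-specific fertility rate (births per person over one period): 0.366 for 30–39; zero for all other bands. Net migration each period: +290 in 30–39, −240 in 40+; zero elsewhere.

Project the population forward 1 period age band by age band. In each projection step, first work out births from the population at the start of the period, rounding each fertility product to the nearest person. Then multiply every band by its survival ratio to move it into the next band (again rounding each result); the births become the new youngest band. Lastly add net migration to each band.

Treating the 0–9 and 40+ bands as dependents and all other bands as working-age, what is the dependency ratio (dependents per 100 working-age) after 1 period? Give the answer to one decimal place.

— Period 1 —
Births: 5350 × 0.366 = 1958
10–19: 10350 × 0.966 = 9998
20–29: 5050 × 0.956 = 4828
30–39: 11850 × 0.953 = 11293
40+: 5350 × 0.933 + 2400 × 0.446 = 4992 + 1070 = 6062
Net migration: 30–39 + 290 → 11583; 40+ − 240 → 5822
Population now: 0–9=1958, 10–19=9998, 20–29=4828, 30–39=11583, 40+=5822
Dependents (band 0–9 + band 40+) = 1958 + 5822 = 7780; working-age = 26409; ratio = 7780/26409 × 100 = 29.5

29.5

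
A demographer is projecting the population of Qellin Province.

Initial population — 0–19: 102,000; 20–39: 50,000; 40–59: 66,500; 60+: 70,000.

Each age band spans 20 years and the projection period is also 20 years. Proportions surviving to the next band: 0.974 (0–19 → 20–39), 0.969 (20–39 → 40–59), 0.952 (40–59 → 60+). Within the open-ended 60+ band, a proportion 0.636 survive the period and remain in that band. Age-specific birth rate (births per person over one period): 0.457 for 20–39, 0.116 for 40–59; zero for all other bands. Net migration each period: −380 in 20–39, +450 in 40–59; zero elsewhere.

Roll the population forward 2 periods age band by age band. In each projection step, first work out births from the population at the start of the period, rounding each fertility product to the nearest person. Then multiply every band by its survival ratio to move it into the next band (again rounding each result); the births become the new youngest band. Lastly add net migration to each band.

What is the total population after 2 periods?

291771

Let band 1 be 0–19 through band 4 = 60+.
— Period 1 —
Births: 50000 × 0.457 = 22850 ; 66500 × 0.116 = 7714 — total 30564
Band 2: 102000 × 0.974 = 99348
Band 3: 50000 × 0.969 = 48450
Band 4: 66500 × 0.952 + 70000 × 0.636 = 63308 + 44520 = 107828
Net migration: Band 2 − 380 → 98968; Band 3 + 450 → 48900
Population now: 0–19=30564, 20–39=98968, 40–59=48900, 60+=107828
— Period 2 —
Births: 98968 × 0.457 = 45228 ; 48900 × 0.116 = 5672 — total 50900
Band 2: 30564 × 0.974 = 29769
Band 3: 98968 × 0.969 = 95900
Band 4: 48900 × 0.952 + 107828 × 0.636 = 46553 + 68579 = 115132
Net migration: Band 2 − 380 → 29389; Band 3 + 450 → 96350
Population now: 0–19=50900, 20–39=29389, 40–59=96350, 60+=115132
Total after period 2: 50900 + 29389 + 96350 + 115132 = 291771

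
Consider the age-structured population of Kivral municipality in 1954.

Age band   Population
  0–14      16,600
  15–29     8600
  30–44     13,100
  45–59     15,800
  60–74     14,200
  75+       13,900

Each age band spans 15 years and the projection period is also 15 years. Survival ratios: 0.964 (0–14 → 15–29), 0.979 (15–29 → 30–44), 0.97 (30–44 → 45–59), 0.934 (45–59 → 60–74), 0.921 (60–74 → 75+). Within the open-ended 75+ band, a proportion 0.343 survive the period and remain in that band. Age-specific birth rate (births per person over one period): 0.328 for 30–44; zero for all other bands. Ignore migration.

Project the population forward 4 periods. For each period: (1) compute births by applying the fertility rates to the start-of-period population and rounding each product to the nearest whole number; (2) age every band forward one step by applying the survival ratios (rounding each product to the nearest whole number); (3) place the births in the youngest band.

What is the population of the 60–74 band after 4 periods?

[period 1]
Births: 13100 × 0.328 = 4297
15–29: 16600 × 0.964 = 16002
30–44: 8600 × 0.979 = 8419
45–59: 13100 × 0.97 = 12707
60–74: 15800 × 0.934 = 14757
75+: 14200 × 0.921 + 13900 × 0.343 = 13078 + 4768 = 17846
Giving 4297 / 16002 / 8419 / 12707 / 14757 / 17846.
[period 2]
Births: 8419 × 0.328 = 2761
15–29: 4297 × 0.964 = 4142
30–44: 16002 × 0.979 = 15666
45–59: 8419 × 0.97 = 8166
60–74: 12707 × 0.934 = 11868
75+: 14757 × 0.921 + 17846 × 0.343 = 13591 + 6121 = 19712
Giving 2761 / 4142 / 15666 / 8166 / 11868 / 19712.
[period 3]
Births: 15666 × 0.328 = 5138
15–29: 2761 × 0.964 = 2662
30–44: 4142 × 0.979 = 4055
45–59: 15666 × 0.97 = 15196
60–74: 8166 × 0.934 = 7627
75+: 11868 × 0.921 + 19712 × 0.343 = 10930 + 6761 = 17691
Giving 5138 / 2662 / 4055 / 15196 / 7627 / 17691.
[period 4]
Births: 4055 × 0.328 = 1330
15–29: 5138 × 0.964 = 4953
30–44: 2662 × 0.979 = 2606
45–59: 4055 × 0.97 = 3933
60–74: 15196 × 0.934 = 14193
75+: 7627 × 0.921 + 17691 × 0.343 = 7024 + 6068 = 13092
Giving 1330 / 4953 / 2606 / 3933 / 14193 / 13092.

14193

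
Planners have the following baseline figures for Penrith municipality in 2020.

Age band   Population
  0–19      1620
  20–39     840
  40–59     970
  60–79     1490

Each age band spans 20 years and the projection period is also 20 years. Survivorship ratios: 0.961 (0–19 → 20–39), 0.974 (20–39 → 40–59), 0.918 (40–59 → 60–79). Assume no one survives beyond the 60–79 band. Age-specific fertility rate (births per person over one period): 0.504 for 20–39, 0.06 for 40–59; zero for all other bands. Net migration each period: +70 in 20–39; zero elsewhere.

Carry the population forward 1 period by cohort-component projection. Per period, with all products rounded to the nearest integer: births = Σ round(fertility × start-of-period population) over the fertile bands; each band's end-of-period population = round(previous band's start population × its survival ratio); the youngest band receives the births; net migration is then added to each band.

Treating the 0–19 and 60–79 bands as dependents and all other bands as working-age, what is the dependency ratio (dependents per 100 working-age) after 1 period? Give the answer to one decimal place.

56.1

Period 1.
Births: 840 * 0.504 = 423  |  970 * 0.06 = 58 → total 481
20–39: 1620 * 0.961 = 1557
40–59: 840 * 0.974 = 818
60–79: 970 * 0.918 = 890
Net migration: 20–39 + 70 → 1627
Population now: 0–19=481, 20–39=1627, 40–59=818, 60–79=890
Dependents (band 0–19 + band 60–79) = 481 + 890 = 1371; working-age = 2445; ratio = 1371/2445 × 100 = 56.1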